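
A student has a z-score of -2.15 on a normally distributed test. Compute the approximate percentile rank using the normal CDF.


CDF(z) = 0.5 * (1 + erf(z/sqrt(2)))
erf(-1.5203) = -0.9684
CDF = 0.0158
Percentile rank = 0.0158 * 100 = 1.58

1.58


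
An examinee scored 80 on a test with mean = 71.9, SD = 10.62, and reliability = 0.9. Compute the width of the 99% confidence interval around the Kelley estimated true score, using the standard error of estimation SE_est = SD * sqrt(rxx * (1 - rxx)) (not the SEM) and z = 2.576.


True score estimate = 0.9*80 + 0.1*71.9 = 79.19
SE_est = SD * sqrt(rxx * (1 - rxx)) = 10.62 * sqrt(0.9 * 0.1) = 10.62 * sqrt(0.09) = 3.186
CI = T_est +/- z * SE_est, so width = 2 * z * SE_est = 2 * 2.576 * 3.186
Width = 16.4143

16.4143


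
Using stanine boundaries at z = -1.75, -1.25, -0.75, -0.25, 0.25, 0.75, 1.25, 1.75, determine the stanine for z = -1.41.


Stanine boundaries: [-1.75, -1.25, -0.75, -0.25, 0.25, 0.75, 1.25, 1.75]
z = -1.41
Check each boundary:
  z >= -1.75 -> could be stanine 2
  z < -1.25
  z < -0.75
  z < -0.25
  z < 0.25
  z < 0.75
  z < 1.25
  z < 1.75
Highest qualifying boundary gives stanine = 2

2


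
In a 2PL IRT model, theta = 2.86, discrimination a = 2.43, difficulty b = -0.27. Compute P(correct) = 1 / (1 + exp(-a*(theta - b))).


a*(theta - b) = 2.43 * (2.86 - -0.27) = 7.6059
exp(-7.6059) = 0.0005
P = 1 / (1 + 0.0005)
P = 0.9995

0.9995


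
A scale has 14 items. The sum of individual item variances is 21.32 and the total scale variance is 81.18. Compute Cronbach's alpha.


alpha = (k/(k-1)) * (1 - sum(si^2)/s_total^2)
= (14/13) * (1 - 21.32/81.18)
alpha = 0.7941

0.7941


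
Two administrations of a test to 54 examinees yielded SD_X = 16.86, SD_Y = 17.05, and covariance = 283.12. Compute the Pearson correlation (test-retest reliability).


r = cov(X,Y) / (SD_X * SD_Y)
r = 283.12 / (16.86 * 17.05)
r = 283.12 / 287.463
r = 0.9849

0.9849


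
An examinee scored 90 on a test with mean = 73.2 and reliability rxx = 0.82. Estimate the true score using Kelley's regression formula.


T_est = rxx * X + (1 - rxx) * mean
T_est = 0.82 * 90 + 0.18 * 73.2
T_est = 73.8 + 13.176
T_est = 86.976

86.976


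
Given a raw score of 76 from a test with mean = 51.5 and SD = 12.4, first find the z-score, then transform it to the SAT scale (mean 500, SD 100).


z = (X - mean) / SD = (76 - 51.5) / 12.4
z = 24.5 / 12.4
z = 1.9758
SAT-scale = SAT = 500 + 100z
Carry z at full precision (z = 24.5 / 12.4) into the conversion:
SAT-scale = 500 + 100 * (24.5 / 12.4) = 500 + 2450 / 12.4
SAT-scale = 500 + 197.5806
SAT-scale = 697.5806

697.5806


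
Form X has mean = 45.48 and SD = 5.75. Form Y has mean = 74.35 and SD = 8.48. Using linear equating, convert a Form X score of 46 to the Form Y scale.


slope = SD_Y / SD_X = 8.48 / 5.75 ~ 1.4748
intercept = mean_Y - slope * mean_X = 74.35 - (8.48 / 5.75) * 45.48 ~ 7.2769
Y = slope * X + intercept. To avoid rounding drift from the rounded slope/intercept, evaluate the equivalent form Y = mean_Y + SD_Y * (X - mean_X) / SD_X at full precision:
Y = 74.35 + 8.48 * (46 - 45.48) / 5.75
Y = 74.35 + 8.48 * 0.52 / 5.75
Y = 74.35 + 4.4096 / 5.75
Y = 74.35 + 0.7669
Y = 75.1169

75.1169


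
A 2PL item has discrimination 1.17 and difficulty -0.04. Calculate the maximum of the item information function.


For 2PL, max info at theta = b = -0.04
I_max = a^2 / 4 = 1.17^2 / 4
= 1.3689 / 4
I_max = 0.3422

0.3422


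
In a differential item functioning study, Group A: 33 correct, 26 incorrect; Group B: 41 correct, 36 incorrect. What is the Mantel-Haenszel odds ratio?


Odds_A = 33/26 = 1.2692
Odds_B = 41/36 = 1.1389
OR = Odds_A / Odds_B = 1.2692 / 1.1389
Exactly, OR = (33 * 36) / (26 * 41) = 1188 / 1066
OR = 1.1144

1.1144


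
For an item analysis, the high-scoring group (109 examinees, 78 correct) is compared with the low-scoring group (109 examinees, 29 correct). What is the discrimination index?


p_upper = 78/109 = 0.7156
p_lower = 29/109 = 0.2661
D = 0.7156 - 0.2661 = 0.4495

0.4495


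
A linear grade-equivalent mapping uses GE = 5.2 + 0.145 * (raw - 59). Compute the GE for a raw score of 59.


raw - median = 59 - 59 = 0
slope * diff = 0.145 * 0 = 0.0
GE = 5.2 + 0.0
GE = 5.2

5.2


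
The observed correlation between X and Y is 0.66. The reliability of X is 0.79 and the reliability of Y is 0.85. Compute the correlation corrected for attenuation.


r_corrected = rxy / sqrt(rxx * ryy)
= 0.66 / sqrt(0.79 * 0.85)
= 0.66 / sqrt(0.6715)
= 0.66 / 0.819451
r_corrected = 0.8054

0.8054


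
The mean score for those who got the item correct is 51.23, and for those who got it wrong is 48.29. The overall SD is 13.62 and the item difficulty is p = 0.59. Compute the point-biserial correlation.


q = 1 - p = 0.41
rpb = ((M1 - M0) / SD) * sqrt(p * q)
rpb = ((51.23 - 48.29) / 13.62) * sqrt(0.59 * 0.41)
rpb = 0.1062

0.1062


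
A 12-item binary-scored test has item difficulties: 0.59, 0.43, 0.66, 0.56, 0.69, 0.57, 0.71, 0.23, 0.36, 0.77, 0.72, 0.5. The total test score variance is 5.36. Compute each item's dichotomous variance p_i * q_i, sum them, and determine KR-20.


For each item, compute p_i * q_i:
  Item 1: 0.59 * 0.41 = 0.2419
  Item 2: 0.43 * 0.57 = 0.2451
  Item 3: 0.66 * 0.34 = 0.2244
  Item 4: 0.56 * 0.44 = 0.2464
  Item 5: 0.69 * 0.31 = 0.2139
  Item 6: 0.57 * 0.43 = 0.2451
  Item 7: 0.71 * 0.29 = 0.2059
  Item 8: 0.23 * 0.77 = 0.1771
  Item 9: 0.36 * 0.64 = 0.2304
  Item 10: 0.77 * 0.23 = 0.1771
  Item 11: 0.72 * 0.28 = 0.2016
  Item 12: 0.5 * 0.5 = 0.25
Sum(p_i * q_i) = 0.2419 + 0.2451 + 0.2244 + 0.2464 + 0.2139 + 0.2451 + 0.2059 + 0.1771 + 0.2304 + 0.1771 + 0.2016 + 0.25 = 2.6589
KR-20 = (k/(k-1)) * (1 - Sum(p_i*q_i) / Var_total)
= (12/11) * (1 - 2.6589/5.36)
= 1.0909 * 0.5039
KR-20 = 0.5497

0.5497


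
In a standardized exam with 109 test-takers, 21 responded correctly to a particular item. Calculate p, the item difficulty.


Item difficulty p = number correct / total examinees
p = 21 / 109
p = 0.1927

0.1927


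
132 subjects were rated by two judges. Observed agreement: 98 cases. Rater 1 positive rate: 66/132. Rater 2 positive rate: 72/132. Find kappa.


P_o = 98/132 = 0.742424
P_e = (66*72 + 66*60) / 17424 = 0.5
kappa = (P_o - P_e) / (1 - P_e)
kappa = (0.742424 - 0.5) / (1 - 0.5)
kappa = 0.4848

0.4848


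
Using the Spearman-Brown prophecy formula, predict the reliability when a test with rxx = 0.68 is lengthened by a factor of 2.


r_new = (n * rxx) / (1 + (n-1) * rxx)
r_new = (2 * 0.68) / (1 + 1 * 0.68)
r_new = 1.36 / 1.68
r_new = 0.8095

0.8095


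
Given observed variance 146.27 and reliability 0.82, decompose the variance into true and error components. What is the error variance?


var_true = rxx * var_obs = 0.82 * 146.27 = 119.9414
var_error = var_obs - var_true
var_error = 146.27 - 119.9414
var_error = 26.3286

26.3286


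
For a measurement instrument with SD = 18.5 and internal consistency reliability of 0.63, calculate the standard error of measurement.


SEM = SD * sqrt(1 - rxx)
SEM = 18.5 * sqrt(1 - 0.63)
SEM = 18.5 * sqrt(0.37) = 18.5 * 0.608276
SEM = 11.2531

11.2531


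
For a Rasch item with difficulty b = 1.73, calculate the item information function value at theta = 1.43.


P = 1/(1+exp(-(1.43-1.73))) = 0.4256
I = P*(1-P) = 0.4256 * 0.5744
I = 0.2445

0.2445


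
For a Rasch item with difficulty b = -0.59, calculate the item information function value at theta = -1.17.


P = 1/(1+exp(-(-1.17--0.59))) = 0.3589
I = P*(1-P) = 0.3589 * 0.6411
I = 0.2301

0.2301


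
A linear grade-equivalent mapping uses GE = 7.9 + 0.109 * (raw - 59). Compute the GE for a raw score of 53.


raw - median = 53 - 59 = -6
slope * diff = 0.109 * -6 = -0.654
GE = 7.9 + -0.654
GE = 7.246

7.246


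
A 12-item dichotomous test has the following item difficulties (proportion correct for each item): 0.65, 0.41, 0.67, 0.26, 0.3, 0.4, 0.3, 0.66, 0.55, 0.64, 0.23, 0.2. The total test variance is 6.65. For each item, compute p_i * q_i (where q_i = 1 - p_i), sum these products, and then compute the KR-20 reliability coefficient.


For each item, compute p_i * q_i:
  Item 1: 0.65 * 0.35 = 0.2275
  Item 2: 0.41 * 0.59 = 0.2419
  Item 3: 0.67 * 0.33 = 0.2211
  Item 4: 0.26 * 0.74 = 0.1924
  Item 5: 0.3 * 0.7 = 0.21
  Item 6: 0.4 * 0.6 = 0.24
  Item 7: 0.3 * 0.7 = 0.21
  Item 8: 0.66 * 0.34 = 0.2244
  Item 9: 0.55 * 0.45 = 0.2475
  Item 10: 0.64 * 0.36 = 0.2304
  Item 11: 0.23 * 0.77 = 0.1771
  Item 12: 0.2 * 0.8 = 0.16
Sum(p_i * q_i) = 0.2275 + 0.2419 + 0.2211 + 0.1924 + 0.21 + 0.24 + 0.21 + 0.2244 + 0.2475 + 0.2304 + 0.1771 + 0.16 = 2.5823
KR-20 = (k/(k-1)) * (1 - Sum(p_i*q_i) / Var_total)
= (12/11) * (1 - 2.5823/6.65)
= 1.0909 * 0.6117
KR-20 = 0.6673

0.6673


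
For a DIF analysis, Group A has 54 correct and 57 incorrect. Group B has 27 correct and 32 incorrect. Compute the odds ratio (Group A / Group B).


Odds_A = 54/57 = 0.9474
Odds_B = 27/32 = 0.8438
OR = Odds_A / Odds_B = 0.9474 / 0.8438
Exactly, OR = (54 * 32) / (57 * 27) = 1728 / 1539
OR = 1.1228

1.1228


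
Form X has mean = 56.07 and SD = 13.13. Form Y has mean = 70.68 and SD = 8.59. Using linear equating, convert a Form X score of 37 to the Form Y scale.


slope = SD_Y / SD_X = 8.59 / 13.13 ~ 0.6542
intercept = mean_Y - slope * mean_X = 70.68 - (8.59 / 13.13) * 56.07 ~ 33.9975
Y = slope * X + intercept. To avoid rounding drift from the rounded slope/intercept, evaluate the equivalent form Y = mean_Y + SD_Y * (X - mean_X) / SD_X at full precision:
Y = 70.68 + 8.59 * (37 - 56.07) / 13.13
Y = 70.68 - 8.59 * 19.07 / 13.13
Y = 70.68 - 163.8113 / 13.13
Y = 70.68 - 12.4761
Y = 58.2039

58.2039


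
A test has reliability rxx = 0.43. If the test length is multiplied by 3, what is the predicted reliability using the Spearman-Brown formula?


r_new = (n * rxx) / (1 + (n-1) * rxx)
r_new = (3 * 0.43) / (1 + 2 * 0.43)
r_new = 1.29 / 1.86
r_new = 0.6935

0.6935


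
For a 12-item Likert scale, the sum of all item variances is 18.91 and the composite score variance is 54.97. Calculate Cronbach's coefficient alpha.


alpha = (k/(k-1)) * (1 - sum(si^2)/s_total^2)
= (12/11) * (1 - 18.91/54.97)
alpha = 0.7156

0.7156


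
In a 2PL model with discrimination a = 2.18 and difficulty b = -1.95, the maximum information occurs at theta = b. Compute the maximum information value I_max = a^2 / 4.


For 2PL, max info at theta = b = -1.95
I_max = a^2 / 4 = 2.18^2 / 4
= 4.7524 / 4
I_max = 1.1881

1.1881


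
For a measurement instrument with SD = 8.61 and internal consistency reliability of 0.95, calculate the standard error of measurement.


SEM = SD * sqrt(1 - rxx)
SEM = 8.61 * sqrt(1 - 0.95)
SEM = 8.61 * sqrt(0.05) = 8.61 * 0.223607
SEM = 1.9253

1.9253


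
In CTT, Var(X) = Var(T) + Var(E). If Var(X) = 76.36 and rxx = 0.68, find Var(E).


var_true = rxx * var_obs = 0.68 * 76.36 = 51.9248
var_error = var_obs - var_true
var_error = 76.36 - 51.9248
var_error = 24.4352

24.4352


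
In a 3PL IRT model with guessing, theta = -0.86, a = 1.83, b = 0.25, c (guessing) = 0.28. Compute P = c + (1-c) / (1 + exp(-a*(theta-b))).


logit = 1.83*(-0.86 - 0.25) = -2.0313
P* = 1/(1 + exp(--2.0313)) = 0.116
P = 0.28 + (1 - 0.28) * 0.116
P = 0.3635

0.3635


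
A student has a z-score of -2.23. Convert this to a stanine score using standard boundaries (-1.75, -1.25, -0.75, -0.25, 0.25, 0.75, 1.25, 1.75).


Stanine boundaries: [-1.75, -1.25, -0.75, -0.25, 0.25, 0.75, 1.25, 1.75]
z = -2.23
Check each boundary:
  z < -1.75
  z < -1.25
  z < -0.75
  z < -0.25
  z < 0.25
  z < 0.75
  z < 1.25
  z < 1.75
Highest qualifying boundary gives stanine = 1

1


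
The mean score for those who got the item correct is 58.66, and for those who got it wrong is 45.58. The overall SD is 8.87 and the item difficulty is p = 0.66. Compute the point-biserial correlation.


q = 1 - p = 0.34
rpb = ((M1 - M0) / SD) * sqrt(p * q)
rpb = ((58.66 - 45.58) / 8.87) * sqrt(0.66 * 0.34)
rpb = 0.6985

0.6985


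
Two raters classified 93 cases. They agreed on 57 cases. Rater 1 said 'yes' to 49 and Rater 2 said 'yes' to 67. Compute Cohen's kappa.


P_o = 57/93 = 0.612903
P_e = (49*67 + 44*26) / 8649 = 0.511851
kappa = (P_o - P_e) / (1 - P_e)
kappa = (0.612903 - 0.511851) / (1 - 0.511851)
kappa = 0.207

0.207


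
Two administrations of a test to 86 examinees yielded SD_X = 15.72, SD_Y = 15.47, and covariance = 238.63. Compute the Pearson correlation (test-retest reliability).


r = cov(X,Y) / (SD_X * SD_Y)
r = 238.63 / (15.72 * 15.47)
r = 238.63 / 243.1884
r = 0.9813

0.9813


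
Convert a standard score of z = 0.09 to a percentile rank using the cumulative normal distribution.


CDF(z) = 0.5 * (1 + erf(z/sqrt(2)))
erf(0.0636) = 0.0717
CDF = 0.5359
Percentile rank = 0.5359 * 100 = 53.59

53.59


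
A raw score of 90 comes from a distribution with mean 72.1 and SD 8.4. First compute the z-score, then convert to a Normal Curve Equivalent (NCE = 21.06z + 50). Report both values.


z = (X - mean) / SD = (90 - 72.1) / 8.4
z = 17.9 / 8.4
z = 2.131
NCE = NCE = 21.06z + 50
Carry z at full precision (z = 17.9 / 8.4) into the conversion:
NCE = 21.06 * (17.9 / 8.4) + 50 = 376.974 / 8.4 + 50
NCE = 44.8779 + 50
NCE = 94.8779

94.8779


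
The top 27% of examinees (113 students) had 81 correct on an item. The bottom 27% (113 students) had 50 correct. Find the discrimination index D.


p_upper = 81/113 = 0.7168
p_lower = 50/113 = 0.4425
D = 0.7168 - 0.4425 = 0.2743

0.2743


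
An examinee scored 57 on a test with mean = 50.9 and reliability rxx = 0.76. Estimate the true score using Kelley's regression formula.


T_est = rxx * X + (1 - rxx) * mean
T_est = 0.76 * 57 + 0.24 * 50.9
T_est = 43.32 + 12.216
T_est = 55.536

55.536


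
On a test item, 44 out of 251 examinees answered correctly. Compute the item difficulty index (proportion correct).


Item difficulty p = number correct / total examinees
p = 44 / 251
p = 0.1753

0.1753


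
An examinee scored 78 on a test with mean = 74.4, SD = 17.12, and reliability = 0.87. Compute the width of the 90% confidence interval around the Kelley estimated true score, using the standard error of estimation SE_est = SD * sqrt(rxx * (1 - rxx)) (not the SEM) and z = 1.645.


True score estimate = 0.87*78 + 0.13*74.4 = 77.532
SE_est = SD * sqrt(rxx * (1 - rxx)) = 17.12 * sqrt(0.87 * 0.13) = 17.12 * sqrt(0.1131) = 5.757515
CI = T_est +/- z * SE_est, so width = 2 * z * SE_est = 2 * 1.645 * 5.757515
Width = 18.9422

18.9422


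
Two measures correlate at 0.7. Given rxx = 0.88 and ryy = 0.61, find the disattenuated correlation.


r_corrected = rxy / sqrt(rxx * ryy)
= 0.7 / sqrt(0.88 * 0.61)
= 0.7 / sqrt(0.5368)
= 0.7 / 0.732666
r_corrected = 0.9554

0.9554


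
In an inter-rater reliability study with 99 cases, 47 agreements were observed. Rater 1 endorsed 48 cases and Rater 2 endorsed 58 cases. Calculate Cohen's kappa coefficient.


P_o = 47/99 = 0.474747
P_e = (48*58 + 51*41) / 9801 = 0.497398
kappa = (P_o - P_e) / (1 - P_e)
kappa = (0.474747 - 0.497398) / (1 - 0.497398)
kappa = -0.0451

-0.0451


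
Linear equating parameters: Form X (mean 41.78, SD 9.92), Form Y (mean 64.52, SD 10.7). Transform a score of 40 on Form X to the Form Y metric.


slope = SD_Y / SD_X = 10.7 / 9.92 ~ 1.0786
intercept = mean_Y - slope * mean_X = 64.52 - (10.7 / 9.92) * 41.78 ~ 19.4549
Y = slope * X + intercept. To avoid rounding drift from the rounded slope/intercept, evaluate the equivalent form Y = mean_Y + SD_Y * (X - mean_X) / SD_X at full precision:
Y = 64.52 + 10.7 * (40 - 41.78) / 9.92
Y = 64.52 - 10.7 * 1.78 / 9.92
Y = 64.52 - 19.046 / 9.92
Y = 64.52 - 1.92
Y = 62.6

62.6


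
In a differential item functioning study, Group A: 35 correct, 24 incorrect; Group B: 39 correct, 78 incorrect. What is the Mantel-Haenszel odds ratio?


Odds_A = 35/24 = 1.4583
Odds_B = 39/78 = 0.5
OR = Odds_A / Odds_B = 1.4583 / 0.5
Exactly, OR = (35 * 78) / (24 * 39) = 2730 / 936
OR = 2.9167

2.9167


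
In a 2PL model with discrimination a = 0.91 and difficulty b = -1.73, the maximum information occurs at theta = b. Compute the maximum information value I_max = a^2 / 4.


For 2PL, max info at theta = b = -1.73
I_max = a^2 / 4 = 0.91^2 / 4
= 0.8281 / 4
I_max = 0.207

0.207


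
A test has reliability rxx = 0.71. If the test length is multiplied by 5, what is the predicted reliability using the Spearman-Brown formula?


r_new = (n * rxx) / (1 + (n-1) * rxx)
r_new = (5 * 0.71) / (1 + 4 * 0.71)
r_new = 3.55 / 3.84
r_new = 0.9245

0.9245


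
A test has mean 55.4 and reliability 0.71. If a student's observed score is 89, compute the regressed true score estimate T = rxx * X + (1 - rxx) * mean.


T_est = rxx * X + (1 - rxx) * mean
T_est = 0.71 * 89 + 0.29 * 55.4
T_est = 63.19 + 16.066
T_est = 79.256

79.256


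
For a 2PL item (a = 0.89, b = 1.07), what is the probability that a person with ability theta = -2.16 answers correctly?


a*(theta - b) = 0.89 * (-2.16 - 1.07) = -2.8747
exp(--2.8747) = 17.7201
P = 1 / (1 + 17.7201)
P = 0.0534

0.0534


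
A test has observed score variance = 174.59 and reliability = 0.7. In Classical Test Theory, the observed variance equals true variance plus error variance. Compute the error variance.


var_true = rxx * var_obs = 0.7 * 174.59 = 122.213
var_error = var_obs - var_true
var_error = 174.59 - 122.213
var_error = 52.377

52.377


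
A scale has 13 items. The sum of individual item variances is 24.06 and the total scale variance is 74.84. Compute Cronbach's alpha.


alpha = (k/(k-1)) * (1 - sum(si^2)/s_total^2)
= (13/12) * (1 - 24.06/74.84)
alpha = 0.7351

0.7351


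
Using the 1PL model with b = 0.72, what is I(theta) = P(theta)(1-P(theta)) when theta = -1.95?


P = 1/(1+exp(-(-1.95-0.72))) = 0.0648
I = P*(1-P) = 0.0648 * 0.9352
I = 0.0606

0.0606


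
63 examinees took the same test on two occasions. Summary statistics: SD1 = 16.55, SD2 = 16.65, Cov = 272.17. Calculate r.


r = cov(X,Y) / (SD_X * SD_Y)
r = 272.17 / (16.55 * 16.65)
r = 272.17 / 275.5575
r = 0.9877

0.9877


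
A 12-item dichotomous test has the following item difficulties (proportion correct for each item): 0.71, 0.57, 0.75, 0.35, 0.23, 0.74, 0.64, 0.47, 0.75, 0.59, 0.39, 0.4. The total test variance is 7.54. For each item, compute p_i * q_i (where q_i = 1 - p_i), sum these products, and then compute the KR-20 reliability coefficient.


For each item, compute p_i * q_i:
  Item 1: 0.71 * 0.29 = 0.2059
  Item 2: 0.57 * 0.43 = 0.2451
  Item 3: 0.75 * 0.25 = 0.1875
  Item 4: 0.35 * 0.65 = 0.2275
  Item 5: 0.23 * 0.77 = 0.1771
  Item 6: 0.74 * 0.26 = 0.1924
  Item 7: 0.64 * 0.36 = 0.2304
  Item 8: 0.47 * 0.53 = 0.2491
  Item 9: 0.75 * 0.25 = 0.1875
  Item 10: 0.59 * 0.41 = 0.2419
  Item 11: 0.39 * 0.61 = 0.2379
  Item 12: 0.4 * 0.6 = 0.24
Sum(p_i * q_i) = 0.2059 + 0.2451 + 0.1875 + 0.2275 + 0.1771 + 0.1924 + 0.2304 + 0.2491 + 0.1875 + 0.2419 + 0.2379 + 0.24 = 2.6223
KR-20 = (k/(k-1)) * (1 - Sum(p_i*q_i) / Var_total)
= (12/11) * (1 - 2.6223/7.54)
= 1.0909 * 0.6522
KR-20 = 0.7115

0.7115


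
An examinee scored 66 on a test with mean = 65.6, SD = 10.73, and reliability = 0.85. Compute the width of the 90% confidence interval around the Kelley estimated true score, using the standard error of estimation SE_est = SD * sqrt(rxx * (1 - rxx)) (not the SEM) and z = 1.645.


True score estimate = 0.85*66 + 0.15*65.6 = 65.94
SE_est = SD * sqrt(rxx * (1 - rxx)) = 10.73 * sqrt(0.85 * 0.15) = 10.73 * sqrt(0.1275) = 3.831376
CI = T_est +/- z * SE_est, so width = 2 * z * SE_est = 2 * 1.645 * 3.831376
Width = 12.6052

12.6052


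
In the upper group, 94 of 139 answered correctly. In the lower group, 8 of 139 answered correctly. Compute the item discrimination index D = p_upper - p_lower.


p_upper = 94/139 = 0.6763
p_lower = 8/139 = 0.0576
D = 0.6763 - 0.0576 = 0.6187

0.6187


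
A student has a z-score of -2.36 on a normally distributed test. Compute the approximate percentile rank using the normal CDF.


CDF(z) = 0.5 * (1 + erf(z/sqrt(2)))
erf(-1.6688) = -0.9817
CDF = 0.0091
Percentile rank = 0.0091 * 100 = 0.91

0.91


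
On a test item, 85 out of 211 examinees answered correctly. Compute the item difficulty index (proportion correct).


Item difficulty p = number correct / total examinees
p = 85 / 211
p = 0.4028

0.4028


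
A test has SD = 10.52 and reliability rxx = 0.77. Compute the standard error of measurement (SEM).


SEM = SD * sqrt(1 - rxx)
SEM = 10.52 * sqrt(1 - 0.77)
SEM = 10.52 * sqrt(0.23) = 10.52 * 0.479583
SEM = 5.0452

5.0452


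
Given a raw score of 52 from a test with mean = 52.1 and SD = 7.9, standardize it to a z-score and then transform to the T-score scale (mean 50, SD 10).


z = (X - mean) / SD = (52 - 52.1) / 7.9
z = -0.1 / 7.9
z = -0.0127
T-score = T = 50 + 10z
Carry z at full precision (z = -0.1 / 7.9) into the conversion:
T-score = 50 + 10 * (-0.1 / 7.9) = 50 + -1 / 7.9
T-score = 50 + -0.1266
T-score = 49.8734

49.8734


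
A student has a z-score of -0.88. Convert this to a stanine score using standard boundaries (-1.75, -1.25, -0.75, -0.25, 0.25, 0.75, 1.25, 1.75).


Stanine boundaries: [-1.75, -1.25, -0.75, -0.25, 0.25, 0.75, 1.25, 1.75]
z = -0.88
Check each boundary:
  z >= -1.75 -> could be stanine 2
  z >= -1.25 -> could be stanine 3
  z < -0.75
  z < -0.25
  z < 0.25
  z < 0.75
  z < 1.25
  z < 1.75
Highest qualifying boundary gives stanine = 3

3


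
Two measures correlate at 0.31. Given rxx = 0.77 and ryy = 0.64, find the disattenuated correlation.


r_corrected = rxy / sqrt(rxx * ryy)
= 0.31 / sqrt(0.77 * 0.64)
= 0.31 / sqrt(0.4928)
= 0.31 / 0.701997
r_corrected = 0.4416

0.4416


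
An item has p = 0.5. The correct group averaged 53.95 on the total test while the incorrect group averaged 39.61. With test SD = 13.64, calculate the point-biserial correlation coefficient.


q = 1 - p = 0.5
rpb = ((M1 - M0) / SD) * sqrt(p * q)
rpb = ((53.95 - 39.61) / 13.64) * sqrt(0.5 * 0.5)
rpb = 0.5257

0.5257


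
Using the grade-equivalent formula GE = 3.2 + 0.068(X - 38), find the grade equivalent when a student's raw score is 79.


raw - median = 79 - 38 = 41
slope * diff = 0.068 * 41 = 2.788
GE = 3.2 + 2.788
GE = 5.988

5.988


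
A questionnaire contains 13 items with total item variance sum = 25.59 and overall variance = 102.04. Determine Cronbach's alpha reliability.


alpha = (k/(k-1)) * (1 - sum(si^2)/s_total^2)
= (13/12) * (1 - 25.59/102.04)
alpha = 0.8117

0.8117


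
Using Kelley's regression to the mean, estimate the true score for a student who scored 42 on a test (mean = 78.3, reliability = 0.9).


T_est = rxx * X + (1 - rxx) * mean
T_est = 0.9 * 42 + 0.1 * 78.3
T_est = 37.8 + 7.83
T_est = 45.63

45.63


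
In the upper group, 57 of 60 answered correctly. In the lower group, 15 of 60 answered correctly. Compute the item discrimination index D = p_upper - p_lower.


p_upper = 57/60 = 0.95
p_lower = 15/60 = 0.25
D = 0.95 - 0.25 = 0.7

0.7


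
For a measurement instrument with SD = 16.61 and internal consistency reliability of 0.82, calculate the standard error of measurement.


SEM = SD * sqrt(1 - rxx)
SEM = 16.61 * sqrt(1 - 0.82)
SEM = 16.61 * sqrt(0.18) = 16.61 * 0.424264
SEM = 7.047

7.047


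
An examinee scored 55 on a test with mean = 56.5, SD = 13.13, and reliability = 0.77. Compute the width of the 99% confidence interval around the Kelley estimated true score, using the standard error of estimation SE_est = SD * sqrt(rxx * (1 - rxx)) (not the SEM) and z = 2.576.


True score estimate = 0.77*55 + 0.23*56.5 = 55.345
SE_est = SD * sqrt(rxx * (1 - rxx)) = 13.13 * sqrt(0.77 * 0.23) = 13.13 * sqrt(0.1771) = 5.525531
CI = T_est +/- z * SE_est, so width = 2 * z * SE_est = 2 * 2.576 * 5.525531
Width = 28.4675

28.4675


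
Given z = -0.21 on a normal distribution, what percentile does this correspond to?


CDF(z) = 0.5 * (1 + erf(z/sqrt(2)))
erf(-0.1485) = -0.1663
CDF = 0.4168
Percentile rank = 0.4168 * 100 = 41.68

41.68


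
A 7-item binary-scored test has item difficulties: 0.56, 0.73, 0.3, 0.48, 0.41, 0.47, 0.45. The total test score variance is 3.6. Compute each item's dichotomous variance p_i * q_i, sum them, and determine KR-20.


For each item, compute p_i * q_i:
  Item 1: 0.56 * 0.44 = 0.2464
  Item 2: 0.73 * 0.27 = 0.1971
  Item 3: 0.3 * 0.7 = 0.21
  Item 4: 0.48 * 0.52 = 0.2496
  Item 5: 0.41 * 0.59 = 0.2419
  Item 6: 0.47 * 0.53 = 0.2491
  Item 7: 0.45 * 0.55 = 0.2475
Sum(p_i * q_i) = 0.2464 + 0.1971 + 0.21 + 0.2496 + 0.2419 + 0.2491 + 0.2475 = 1.6416
KR-20 = (k/(k-1)) * (1 - Sum(p_i*q_i) / Var_total)
= (7/6) * (1 - 1.6416/3.6)
= 1.1667 * 0.544
KR-20 = 0.6347

0.6347


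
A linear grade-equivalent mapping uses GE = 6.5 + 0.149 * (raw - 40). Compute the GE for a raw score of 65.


raw - median = 65 - 40 = 25
slope * diff = 0.149 * 25 = 3.725
GE = 6.5 + 3.725
GE = 10.225

10.225


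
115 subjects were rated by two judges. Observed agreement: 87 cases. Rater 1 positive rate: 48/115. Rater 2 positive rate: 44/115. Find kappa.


P_o = 87/115 = 0.756522
P_e = (48*44 + 67*71) / 13225 = 0.519395
kappa = (P_o - P_e) / (1 - P_e)
kappa = (0.756522 - 0.519395) / (1 - 0.519395)
kappa = 0.4934

0.4934


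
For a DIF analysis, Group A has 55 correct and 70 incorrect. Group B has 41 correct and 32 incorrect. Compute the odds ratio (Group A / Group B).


Odds_A = 55/70 = 0.7857
Odds_B = 41/32 = 1.2812
OR = Odds_A / Odds_B = 0.7857 / 1.2812
Exactly, OR = (55 * 32) / (70 * 41) = 1760 / 2870
OR = 0.6132

0.6132


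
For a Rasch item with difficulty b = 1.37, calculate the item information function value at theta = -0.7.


P = 1/(1+exp(-(-0.7-1.37))) = 0.112
I = P*(1-P) = 0.112 * 0.888
I = 0.0995

0.0995


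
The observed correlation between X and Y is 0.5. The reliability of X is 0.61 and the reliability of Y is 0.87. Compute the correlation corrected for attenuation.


r_corrected = rxy / sqrt(rxx * ryy)
= 0.5 / sqrt(0.61 * 0.87)
= 0.5 / sqrt(0.5307)
= 0.5 / 0.728492
r_corrected = 0.6863

0.6863


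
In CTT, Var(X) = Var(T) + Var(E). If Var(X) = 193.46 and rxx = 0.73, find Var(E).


var_true = rxx * var_obs = 0.73 * 193.46 = 141.2258
var_error = var_obs - var_true
var_error = 193.46 - 141.2258
var_error = 52.2342

52.2342


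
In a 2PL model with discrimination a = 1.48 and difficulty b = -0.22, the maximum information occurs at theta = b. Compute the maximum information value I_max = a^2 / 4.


For 2PL, max info at theta = b = -0.22
I_max = a^2 / 4 = 1.48^2 / 4
= 2.1904 / 4
I_max = 0.5476

0.5476


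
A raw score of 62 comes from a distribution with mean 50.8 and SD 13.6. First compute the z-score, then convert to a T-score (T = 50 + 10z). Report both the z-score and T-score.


z = (X - mean) / SD = (62 - 50.8) / 13.6
z = 11.2 / 13.6
z = 0.8235
T-score = T = 50 + 10z
Carry z at full precision (z = 11.2 / 13.6) into the conversion:
T-score = 50 + 10 * (11.2 / 13.6) = 50 + 112 / 13.6
T-score = 50 + 8.2353
T-score = 58.2353

58.2353


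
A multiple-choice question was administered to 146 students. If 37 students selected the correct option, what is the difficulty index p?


Item difficulty p = number correct / total examinees
p = 37 / 146
p = 0.2534

0.2534


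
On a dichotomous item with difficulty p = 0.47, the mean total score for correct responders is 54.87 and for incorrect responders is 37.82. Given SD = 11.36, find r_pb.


q = 1 - p = 0.53
rpb = ((M1 - M0) / SD) * sqrt(p * q)
rpb = ((54.87 - 37.82) / 11.36) * sqrt(0.47 * 0.53)
rpb = 0.7491

0.7491


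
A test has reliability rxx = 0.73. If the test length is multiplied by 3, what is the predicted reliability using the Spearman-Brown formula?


r_new = (n * rxx) / (1 + (n-1) * rxx)
r_new = (3 * 0.73) / (1 + 2 * 0.73)
r_new = 2.19 / 2.46
r_new = 0.8902

0.8902


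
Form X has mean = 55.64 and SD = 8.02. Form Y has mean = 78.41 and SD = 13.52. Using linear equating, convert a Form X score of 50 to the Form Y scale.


slope = SD_Y / SD_X = 13.52 / 8.02 ~ 1.6858
intercept = mean_Y - slope * mean_X = 78.41 - (13.52 / 8.02) * 55.64 ~ -15.3871
Y = slope * X + intercept. To avoid rounding drift from the rounded slope/intercept, evaluate the equivalent form Y = mean_Y + SD_Y * (X - mean_X) / SD_X at full precision:
Y = 78.41 + 13.52 * (50 - 55.64) / 8.02
Y = 78.41 - 13.52 * 5.64 / 8.02
Y = 78.41 - 76.2528 / 8.02
Y = 78.41 - 9.5078
Y = 68.9022

68.9022


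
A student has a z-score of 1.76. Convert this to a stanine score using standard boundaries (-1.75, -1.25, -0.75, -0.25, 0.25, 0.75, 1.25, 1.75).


Stanine boundaries: [-1.75, -1.25, -0.75, -0.25, 0.25, 0.75, 1.25, 1.75]
z = 1.76
Check each boundary:
  z >= -1.75 -> could be stanine 2
  z >= -1.25 -> could be stanine 3
  z >= -0.75 -> could be stanine 4
  z >= -0.25 -> could be stanine 5
  z >= 0.25 -> could be stanine 6
  z >= 0.75 -> could be stanine 7
  z >= 1.25 -> could be stanine 8
  z >= 1.75 -> could be stanine 9
Highest qualifying boundary gives stanine = 9

9


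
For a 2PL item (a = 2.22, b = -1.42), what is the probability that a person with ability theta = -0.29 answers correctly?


a*(theta - b) = 2.22 * (-0.29 - -1.42) = 2.5086
exp(-2.5086) = 0.0814
P = 1 / (1 + 0.0814)
P = 0.9247

0.9247


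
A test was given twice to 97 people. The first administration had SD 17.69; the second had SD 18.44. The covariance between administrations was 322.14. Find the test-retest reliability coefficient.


r = cov(X,Y) / (SD_X * SD_Y)
r = 322.14 / (17.69 * 18.44)
r = 322.14 / 326.2036
r = 0.9875

0.9875


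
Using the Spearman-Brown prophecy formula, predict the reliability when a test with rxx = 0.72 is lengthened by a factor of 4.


r_new = (n * rxx) / (1 + (n-1) * rxx)
r_new = (4 * 0.72) / (1 + 3 * 0.72)
r_new = 2.88 / 3.16
r_new = 0.9114

0.9114


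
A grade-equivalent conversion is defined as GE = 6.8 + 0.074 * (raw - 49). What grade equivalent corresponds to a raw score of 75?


raw - median = 75 - 49 = 26
slope * diff = 0.074 * 26 = 1.924
GE = 6.8 + 1.924
GE = 8.724

8.724


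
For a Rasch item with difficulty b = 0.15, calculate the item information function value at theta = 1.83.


P = 1/(1+exp(-(1.83-0.15))) = 0.8429
I = P*(1-P) = 0.8429 * 0.1571
I = 0.1324

0.1324


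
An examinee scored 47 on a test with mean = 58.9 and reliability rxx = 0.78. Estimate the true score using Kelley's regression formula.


T_est = rxx * X + (1 - rxx) * mean
T_est = 0.78 * 47 + 0.22 * 58.9
T_est = 36.66 + 12.958
T_est = 49.618

49.618


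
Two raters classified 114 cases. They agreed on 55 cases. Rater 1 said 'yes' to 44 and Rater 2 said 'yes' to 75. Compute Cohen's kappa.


P_o = 55/114 = 0.482456
P_e = (44*75 + 70*39) / 12996 = 0.463989
kappa = (P_o - P_e) / (1 - P_e)
kappa = (0.482456 - 0.463989) / (1 - 0.463989)
kappa = 0.0345

0.0345


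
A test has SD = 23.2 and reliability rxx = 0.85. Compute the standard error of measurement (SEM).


SEM = SD * sqrt(1 - rxx)
SEM = 23.2 * sqrt(1 - 0.85)
SEM = 23.2 * sqrt(0.15) = 23.2 * 0.387298
SEM = 8.9853

8.9853


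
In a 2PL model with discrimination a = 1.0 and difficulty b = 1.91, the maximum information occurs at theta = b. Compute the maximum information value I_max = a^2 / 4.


For 2PL, max info at theta = b = 1.91
I_max = a^2 / 4 = 1.0^2 / 4
= 1.0 / 4
I_max = 0.25

0.25


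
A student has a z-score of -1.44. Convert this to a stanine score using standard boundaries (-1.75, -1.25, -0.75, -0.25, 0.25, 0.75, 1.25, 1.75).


Stanine boundaries: [-1.75, -1.25, -0.75, -0.25, 0.25, 0.75, 1.25, 1.75]
z = -1.44
Check each boundary:
  z >= -1.75 -> could be stanine 2
  z < -1.25
  z < -0.75
  z < -0.25
  z < 0.25
  z < 0.75
  z < 1.25
  z < 1.75
Highest qualifying boundary gives stanine = 2

2


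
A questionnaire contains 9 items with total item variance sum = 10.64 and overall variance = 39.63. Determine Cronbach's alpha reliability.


alpha = (k/(k-1)) * (1 - sum(si^2)/s_total^2)
= (9/8) * (1 - 10.64/39.63)
alpha = 0.823

0.823


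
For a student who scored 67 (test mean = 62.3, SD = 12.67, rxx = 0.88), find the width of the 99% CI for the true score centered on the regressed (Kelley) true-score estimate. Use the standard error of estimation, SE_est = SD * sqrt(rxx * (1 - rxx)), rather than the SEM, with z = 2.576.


True score estimate = 0.88*67 + 0.12*62.3 = 66.436
SE_est = SD * sqrt(rxx * (1 - rxx)) = 12.67 * sqrt(0.88 * 0.12) = 12.67 * sqrt(0.1056) = 4.117263
CI = T_est +/- z * SE_est, so width = 2 * z * SE_est = 2 * 2.576 * 4.117263
Width = 21.2121

21.2121


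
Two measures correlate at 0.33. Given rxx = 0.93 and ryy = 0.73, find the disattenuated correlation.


r_corrected = rxy / sqrt(rxx * ryy)
= 0.33 / sqrt(0.93 * 0.73)
= 0.33 / sqrt(0.6789)
= 0.33 / 0.823954
r_corrected = 0.4005

0.4005


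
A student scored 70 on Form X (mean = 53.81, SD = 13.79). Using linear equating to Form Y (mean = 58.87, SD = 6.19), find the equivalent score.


slope = SD_Y / SD_X = 6.19 / 13.79 ~ 0.4489
intercept = mean_Y - slope * mean_X = 58.87 - (6.19 / 13.79) * 53.81 ~ 34.716
Y = slope * X + intercept. To avoid rounding drift from the rounded slope/intercept, evaluate the equivalent form Y = mean_Y + SD_Y * (X - mean_X) / SD_X at full precision:
Y = 58.87 + 6.19 * (70 - 53.81) / 13.79
Y = 58.87 + 6.19 * 16.19 / 13.79
Y = 58.87 + 100.2161 / 13.79
Y = 58.87 + 7.2673
Y = 66.1373

66.1373


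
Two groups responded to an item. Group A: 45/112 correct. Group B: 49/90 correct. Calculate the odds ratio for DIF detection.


Odds_A = 45/67 = 0.6716
Odds_B = 49/41 = 1.1951
OR = Odds_A / Odds_B = 0.6716 / 1.1951
Exactly, OR = (45 * 41) / (67 * 49) = 1845 / 3283
OR = 0.562

0.562


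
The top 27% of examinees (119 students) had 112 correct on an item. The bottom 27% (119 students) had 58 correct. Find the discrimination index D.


p_upper = 112/119 = 0.9412
p_lower = 58/119 = 0.4874
D = 0.9412 - 0.4874 = 0.4538

0.4538


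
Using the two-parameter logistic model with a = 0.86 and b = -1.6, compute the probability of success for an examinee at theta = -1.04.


a*(theta - b) = 0.86 * (-1.04 - -1.6) = 0.4816
exp(-0.4816) = 0.6178
P = 1 / (1 + 0.6178)
P = 0.6181

0.6181


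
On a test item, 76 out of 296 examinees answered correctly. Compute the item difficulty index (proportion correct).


Item difficulty p = number correct / total examinees
p = 76 / 296
p = 0.2568

0.2568


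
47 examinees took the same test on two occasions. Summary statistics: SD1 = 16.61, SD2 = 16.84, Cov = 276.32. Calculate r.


r = cov(X,Y) / (SD_X * SD_Y)
r = 276.32 / (16.61 * 16.84)
r = 276.32 / 279.7124
r = 0.9879

0.9879


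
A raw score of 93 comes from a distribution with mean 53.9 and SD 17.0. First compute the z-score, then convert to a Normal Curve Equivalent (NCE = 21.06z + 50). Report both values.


z = (X - mean) / SD = (93 - 53.9) / 17.0
z = 39.1 / 17.0
z = 2.3
NCE = NCE = 21.06z + 50
Carry z at full precision (z = 39.1 / 17.0) into the conversion:
NCE = 21.06 * (39.1 / 17.0) + 50 = 823.446 / 17.0 + 50
NCE = 48.438 + 50
NCE = 98.438

98.438


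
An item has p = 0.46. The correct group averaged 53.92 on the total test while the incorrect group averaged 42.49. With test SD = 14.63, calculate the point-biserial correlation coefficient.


q = 1 - p = 0.54
rpb = ((M1 - M0) / SD) * sqrt(p * q)
rpb = ((53.92 - 42.49) / 14.63) * sqrt(0.46 * 0.54)
rpb = 0.3894

0.3894


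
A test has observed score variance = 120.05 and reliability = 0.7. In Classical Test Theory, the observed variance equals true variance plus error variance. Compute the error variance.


var_true = rxx * var_obs = 0.7 * 120.05 = 84.035
var_error = var_obs - var_true
var_error = 120.05 - 84.035
var_error = 36.015

36.015


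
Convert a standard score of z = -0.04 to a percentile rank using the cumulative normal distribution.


CDF(z) = 0.5 * (1 + erf(z/sqrt(2)))
erf(-0.0283) = -0.0319
CDF = 0.484
Percentile rank = 0.484 * 100 = 48.4

48.4


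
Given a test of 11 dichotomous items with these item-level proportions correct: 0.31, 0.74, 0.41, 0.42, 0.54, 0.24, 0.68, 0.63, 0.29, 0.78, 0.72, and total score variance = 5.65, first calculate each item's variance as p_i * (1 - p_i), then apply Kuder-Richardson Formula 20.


For each item, compute p_i * q_i:
  Item 1: 0.31 * 0.69 = 0.2139
  Item 2: 0.74 * 0.26 = 0.1924
  Item 3: 0.41 * 0.59 = 0.2419
  Item 4: 0.42 * 0.58 = 0.2436
  Item 5: 0.54 * 0.46 = 0.2484
  Item 6: 0.24 * 0.76 = 0.1824
  Item 7: 0.68 * 0.32 = 0.2176
  Item 8: 0.63 * 0.37 = 0.2331
  Item 9: 0.29 * 0.71 = 0.2059
  Item 10: 0.78 * 0.22 = 0.1716
  Item 11: 0.72 * 0.28 = 0.2016
Sum(p_i * q_i) = 0.2139 + 0.1924 + 0.2419 + 0.2436 + 0.2484 + 0.1824 + 0.2176 + 0.2331 + 0.2059 + 0.1716 + 0.2016 = 2.3524
KR-20 = (k/(k-1)) * (1 - Sum(p_i*q_i) / Var_total)
= (11/10) * (1 - 2.3524/5.65)
= 1.1 * 0.5836
KR-20 = 0.642

0.642


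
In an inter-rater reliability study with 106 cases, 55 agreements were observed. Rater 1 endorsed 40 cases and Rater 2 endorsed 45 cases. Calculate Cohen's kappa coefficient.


P_o = 55/106 = 0.518868
P_e = (40*45 + 66*61) / 11236 = 0.518512
kappa = (P_o - P_e) / (1 - P_e)
kappa = (0.518868 - 0.518512) / (1 - 0.518512)
kappa = 0.0007

0.0007


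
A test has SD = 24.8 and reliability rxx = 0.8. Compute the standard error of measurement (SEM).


SEM = SD * sqrt(1 - rxx)
SEM = 24.8 * sqrt(1 - 0.8)
SEM = 24.8 * sqrt(0.2) = 24.8 * 0.447214
SEM = 11.0909

11.0909


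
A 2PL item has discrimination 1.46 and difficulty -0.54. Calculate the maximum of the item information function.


For 2PL, max info at theta = b = -0.54
I_max = a^2 / 4 = 1.46^2 / 4
= 2.1316 / 4
I_max = 0.5329

0.5329


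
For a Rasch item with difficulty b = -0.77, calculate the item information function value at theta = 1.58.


P = 1/(1+exp(-(1.58--0.77))) = 0.9129
I = P*(1-P) = 0.9129 * 0.0871
I = 0.0795

0.0795


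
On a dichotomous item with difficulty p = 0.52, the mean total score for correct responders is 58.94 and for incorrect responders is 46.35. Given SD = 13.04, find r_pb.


q = 1 - p = 0.48
rpb = ((M1 - M0) / SD) * sqrt(p * q)
rpb = ((58.94 - 46.35) / 13.04) * sqrt(0.52 * 0.48)
rpb = 0.4824

0.4824


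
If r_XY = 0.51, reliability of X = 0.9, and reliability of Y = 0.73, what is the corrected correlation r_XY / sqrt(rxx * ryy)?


r_corrected = rxy / sqrt(rxx * ryy)
= 0.51 / sqrt(0.9 * 0.73)
= 0.51 / sqrt(0.657)
= 0.51 / 0.810555
r_corrected = 0.6292

0.6292


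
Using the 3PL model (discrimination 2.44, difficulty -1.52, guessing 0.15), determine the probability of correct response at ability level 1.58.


logit = 2.44*(1.58 - -1.52) = 7.564
P* = 1/(1 + exp(-7.564)) = 0.9995
P = 0.15 + (1 - 0.15) * 0.9995
P = 0.9996

0.9996


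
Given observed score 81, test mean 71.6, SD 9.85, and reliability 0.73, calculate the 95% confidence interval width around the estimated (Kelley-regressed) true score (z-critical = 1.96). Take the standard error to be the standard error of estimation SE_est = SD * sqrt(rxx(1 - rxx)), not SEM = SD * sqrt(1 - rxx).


True score estimate = 0.73*81 + 0.27*71.6 = 78.462
SE_est = SD * sqrt(rxx * (1 - rxx)) = 9.85 * sqrt(0.73 * 0.27) = 9.85 * sqrt(0.1971) = 4.373001
CI = T_est +/- z * SE_est, so width = 2 * z * SE_est = 2 * 1.96 * 4.373001
Width = 17.1422

17.1422


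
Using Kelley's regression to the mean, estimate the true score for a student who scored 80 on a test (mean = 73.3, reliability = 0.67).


T_est = rxx * X + (1 - rxx) * mean
T_est = 0.67 * 80 + 0.33 * 73.3
T_est = 53.6 + 24.189
T_est = 77.789

77.789


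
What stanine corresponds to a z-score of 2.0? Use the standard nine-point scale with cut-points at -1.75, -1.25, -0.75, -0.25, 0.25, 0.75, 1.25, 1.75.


Stanine boundaries: [-1.75, -1.25, -0.75, -0.25, 0.25, 0.75, 1.25, 1.75]
z = 2.0
Check each boundary:
  z >= -1.75 -> could be stanine 2
  z >= -1.25 -> could be stanine 3
  z >= -0.75 -> could be stanine 4
  z >= -0.25 -> could be stanine 5
  z >= 0.25 -> could be stanine 6
  z >= 0.75 -> could be stanine 7
  z >= 1.25 -> could be stanine 8
  z >= 1.75 -> could be stanine 9
Highest qualifying boundary gives stanine = 9

9
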